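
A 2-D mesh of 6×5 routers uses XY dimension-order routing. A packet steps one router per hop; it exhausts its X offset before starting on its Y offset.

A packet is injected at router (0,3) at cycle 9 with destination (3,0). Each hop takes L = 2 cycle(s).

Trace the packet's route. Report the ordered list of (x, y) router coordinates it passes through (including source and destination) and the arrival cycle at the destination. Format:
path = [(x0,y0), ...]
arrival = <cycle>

path = [(0,3), (1,3), (2,3), (3,3), (3,2), (3,1), (3,0)]
arrival = 21

#0 — 0,3 | c9
#1 — 1,3 | c11 | E
#2 — 2,3 | c13 | E
#3 — 3,3 | c15 | E
#4 — 3,2 | c17 | S
#5 — 3,1 | c19 | S
#6 — 3,0 | c21 | S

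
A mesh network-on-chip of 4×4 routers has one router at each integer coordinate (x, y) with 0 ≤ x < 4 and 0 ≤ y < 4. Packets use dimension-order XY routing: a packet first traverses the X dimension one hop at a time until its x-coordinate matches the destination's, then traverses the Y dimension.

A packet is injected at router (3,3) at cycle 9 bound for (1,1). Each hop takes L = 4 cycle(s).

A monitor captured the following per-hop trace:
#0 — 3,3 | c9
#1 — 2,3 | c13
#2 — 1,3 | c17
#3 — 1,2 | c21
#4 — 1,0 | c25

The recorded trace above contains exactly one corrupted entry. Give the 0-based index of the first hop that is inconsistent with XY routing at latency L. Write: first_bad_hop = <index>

first_bad_hop = 4

  1: Δx=-1 Δy=+0 Δt=4 [ok]
  2: Δx=-1 Δy=+0 Δt=4 [ok]
  3: Δx=+0 Δy=-1 Δt=4 [ok]
  4: Δx=+0 Δy=-2 Δt=4 [BAD: non-unit step]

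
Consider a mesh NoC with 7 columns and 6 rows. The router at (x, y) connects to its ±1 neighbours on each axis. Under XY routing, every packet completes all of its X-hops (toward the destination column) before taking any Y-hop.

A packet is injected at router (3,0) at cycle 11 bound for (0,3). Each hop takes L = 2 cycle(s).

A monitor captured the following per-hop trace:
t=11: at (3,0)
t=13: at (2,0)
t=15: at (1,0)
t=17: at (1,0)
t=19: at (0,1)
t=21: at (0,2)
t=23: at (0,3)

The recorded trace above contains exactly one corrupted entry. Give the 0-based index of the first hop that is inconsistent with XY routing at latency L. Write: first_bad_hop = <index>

first_bad_hop = 3

check 1→ d=(-1,0) cyc+2: ok
check 2→ d=(-1,0) cyc+2: ok
check 3→ d=(0,0) cyc+2: BAD: non-unit step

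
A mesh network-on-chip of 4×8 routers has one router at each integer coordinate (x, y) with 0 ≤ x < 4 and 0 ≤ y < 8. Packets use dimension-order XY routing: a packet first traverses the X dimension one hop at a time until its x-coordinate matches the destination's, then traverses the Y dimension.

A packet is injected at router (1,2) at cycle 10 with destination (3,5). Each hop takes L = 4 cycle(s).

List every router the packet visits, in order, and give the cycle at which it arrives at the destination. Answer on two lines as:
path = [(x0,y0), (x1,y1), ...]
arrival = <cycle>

hop 0: (1,2) @ cyc 10
hop 1: (2,2) @ cyc 14  [E]
hop 2: (3,2) @ cyc 18  [E]
hop 3: (3,3) @ cyc 22  [N]
hop 4: (3,4) @ cyc 26  [N]
hop 5: (3,5) @ cyc 30  [N]

path = [(1,2), (2,2), (3,2), (3,3), (3,4), (3,5)]
arrival = 30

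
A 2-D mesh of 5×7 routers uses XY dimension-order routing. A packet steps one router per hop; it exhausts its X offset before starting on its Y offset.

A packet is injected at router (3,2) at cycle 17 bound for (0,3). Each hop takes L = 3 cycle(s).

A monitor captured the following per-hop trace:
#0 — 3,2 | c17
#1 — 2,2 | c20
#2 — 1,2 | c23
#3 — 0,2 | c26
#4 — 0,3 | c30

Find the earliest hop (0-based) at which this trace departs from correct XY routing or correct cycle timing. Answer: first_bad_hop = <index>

[1] (-1,+0) / 3c ⇒ ok
[2] (-1,+0) / 3c ⇒ ok
[3] (-1,+0) / 3c ⇒ ok
[4] (+0,+1) / 4c ⇒ BAD: Δcyc=4≠L

first_bad_hop = 4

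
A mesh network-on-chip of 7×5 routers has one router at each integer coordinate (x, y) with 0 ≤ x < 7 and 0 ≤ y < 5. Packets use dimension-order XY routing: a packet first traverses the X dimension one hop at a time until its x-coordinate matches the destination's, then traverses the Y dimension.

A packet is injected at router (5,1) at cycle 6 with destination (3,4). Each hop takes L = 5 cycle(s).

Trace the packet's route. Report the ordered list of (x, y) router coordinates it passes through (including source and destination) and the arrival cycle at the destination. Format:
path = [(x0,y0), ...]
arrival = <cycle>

#0 — 5,1 | c6
#1 — 4,1 | c11 | W
#2 — 3,1 | c16 | W
#3 — 3,2 | c21 | N
#4 — 3,3 | c26 | N
#5 — 3,4 | c31 | N

path = [(5,1), (4,1), (3,1), (3,2), (3,3), (3,4)]
arrival = 31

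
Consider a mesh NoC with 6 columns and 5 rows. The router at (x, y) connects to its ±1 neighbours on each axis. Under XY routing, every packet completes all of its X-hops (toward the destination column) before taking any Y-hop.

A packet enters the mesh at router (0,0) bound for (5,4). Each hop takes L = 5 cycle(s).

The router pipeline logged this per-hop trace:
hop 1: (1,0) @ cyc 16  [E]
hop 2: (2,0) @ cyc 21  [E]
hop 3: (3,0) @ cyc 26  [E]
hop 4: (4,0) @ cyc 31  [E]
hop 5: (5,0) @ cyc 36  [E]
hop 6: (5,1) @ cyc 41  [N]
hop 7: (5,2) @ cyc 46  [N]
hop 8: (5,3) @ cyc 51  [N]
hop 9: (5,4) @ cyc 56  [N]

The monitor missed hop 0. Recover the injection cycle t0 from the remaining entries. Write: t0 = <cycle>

t0 = 11

At hop 1 the cycle is 16; in general cyc_k = t0 + kL.
Subtract one hop: t0 = 16 − 5 = 11.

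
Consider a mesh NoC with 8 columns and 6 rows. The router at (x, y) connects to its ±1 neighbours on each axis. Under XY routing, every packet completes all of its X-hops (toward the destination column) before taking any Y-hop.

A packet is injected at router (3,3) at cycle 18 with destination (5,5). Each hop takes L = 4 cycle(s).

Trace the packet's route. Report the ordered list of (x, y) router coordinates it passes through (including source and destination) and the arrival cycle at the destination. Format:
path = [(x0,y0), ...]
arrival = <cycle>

path = [(3,3), (4,3), (5,3), (5,4), (5,5)]
arrival = 34

hop 0: (3,3) @ cyc 18
hop 1: (4,3) @ cyc 22  [E]
hop 2: (5,3) @ cyc 26  [E]
hop 3: (5,4) @ cyc 30  [N]
hop 4: (5,5) @ cyc 34  [N]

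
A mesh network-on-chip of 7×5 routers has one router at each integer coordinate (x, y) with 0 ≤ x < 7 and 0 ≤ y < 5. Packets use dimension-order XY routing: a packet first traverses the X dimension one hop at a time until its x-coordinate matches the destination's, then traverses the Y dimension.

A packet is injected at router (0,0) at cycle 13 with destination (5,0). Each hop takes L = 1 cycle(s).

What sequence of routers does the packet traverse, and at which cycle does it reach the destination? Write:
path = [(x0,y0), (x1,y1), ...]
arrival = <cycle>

path = [(0,0), (1,0), (2,0), (3,0), (4,0), (5,0)]
arrival = 18

  0. router=(0,0) cycle=13 (inject)
  1. router=(1,0) cycle=14 dir=E
  2. router=(2,0) cycle=15 dir=E
  3. router=(3,0) cycle=16 dir=E
  4. router=(4,0) cycle=17 dir=E
  5. router=(5,0) cycle=18 dir=E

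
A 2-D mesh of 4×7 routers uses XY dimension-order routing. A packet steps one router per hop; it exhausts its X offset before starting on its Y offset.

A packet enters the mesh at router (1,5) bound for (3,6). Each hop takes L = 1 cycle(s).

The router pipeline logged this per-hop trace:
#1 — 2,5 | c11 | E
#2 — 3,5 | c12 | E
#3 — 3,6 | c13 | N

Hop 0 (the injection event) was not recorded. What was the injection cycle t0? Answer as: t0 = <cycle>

The first recorded entry is hop 1 at cycle 11.
Subtract one hop: t0 = 11 − 1 = 10.

t0 = 10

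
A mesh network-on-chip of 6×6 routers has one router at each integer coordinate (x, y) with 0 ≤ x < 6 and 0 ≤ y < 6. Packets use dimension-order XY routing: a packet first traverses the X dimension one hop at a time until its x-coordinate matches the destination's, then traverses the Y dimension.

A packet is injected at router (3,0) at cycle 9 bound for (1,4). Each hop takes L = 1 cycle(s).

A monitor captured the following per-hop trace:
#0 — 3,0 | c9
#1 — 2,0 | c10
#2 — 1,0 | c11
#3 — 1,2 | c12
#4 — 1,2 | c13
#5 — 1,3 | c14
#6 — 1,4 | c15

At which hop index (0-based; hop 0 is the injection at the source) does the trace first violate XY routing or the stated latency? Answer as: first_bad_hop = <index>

first_bad_hop = 3

[1] (-1,+0) / 1c ⇒ ok
[2] (-1,+0) / 1c ⇒ ok
[3] (+0,+2) / 1c ⇒ BAD: non-unit step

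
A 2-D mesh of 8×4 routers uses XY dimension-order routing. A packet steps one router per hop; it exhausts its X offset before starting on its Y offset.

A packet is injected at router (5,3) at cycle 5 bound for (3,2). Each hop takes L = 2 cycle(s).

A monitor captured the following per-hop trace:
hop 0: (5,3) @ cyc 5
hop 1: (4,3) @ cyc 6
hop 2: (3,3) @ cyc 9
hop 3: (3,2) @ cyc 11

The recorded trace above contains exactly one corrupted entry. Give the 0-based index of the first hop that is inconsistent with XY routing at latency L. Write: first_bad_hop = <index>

hop 1: step (-1,+0), +1 cyc — BAD: Δcyc=1≠L

first_bad_hop = 1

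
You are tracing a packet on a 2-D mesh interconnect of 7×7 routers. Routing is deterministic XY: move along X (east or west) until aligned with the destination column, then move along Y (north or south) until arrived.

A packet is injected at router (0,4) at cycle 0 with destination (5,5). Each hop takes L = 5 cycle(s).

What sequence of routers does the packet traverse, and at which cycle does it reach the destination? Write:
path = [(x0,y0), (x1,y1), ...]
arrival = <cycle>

path = [(0,4), (1,4), (2,4), (3,4), (4,4), (5,4), (5,5)]
arrival = 30

  0. router=(0,4) cycle=0 (inject)
  1. router=(1,4) cycle=5 dir=E
  2. router=(2,4) cycle=10 dir=E
  3. router=(3,4) cycle=15 dir=E
  4. router=(4,4) cycle=20 dir=E
  5. router=(5,4) cycle=25 dir=E
  6. router=(5,5) cycle=30 dir=N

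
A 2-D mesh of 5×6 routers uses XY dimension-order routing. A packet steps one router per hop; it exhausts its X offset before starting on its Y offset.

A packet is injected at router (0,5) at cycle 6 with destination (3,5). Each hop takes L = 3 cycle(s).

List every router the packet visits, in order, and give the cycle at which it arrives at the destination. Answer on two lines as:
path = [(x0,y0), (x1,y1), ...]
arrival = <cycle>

src (0,5)  cyc=6
E→(1,5)  cyc=9
E→(2,5)  cyc=12
E→(3,5)  cyc=15

path = [(0,5), (1,5), (2,5), (3,5)]
arrival = 15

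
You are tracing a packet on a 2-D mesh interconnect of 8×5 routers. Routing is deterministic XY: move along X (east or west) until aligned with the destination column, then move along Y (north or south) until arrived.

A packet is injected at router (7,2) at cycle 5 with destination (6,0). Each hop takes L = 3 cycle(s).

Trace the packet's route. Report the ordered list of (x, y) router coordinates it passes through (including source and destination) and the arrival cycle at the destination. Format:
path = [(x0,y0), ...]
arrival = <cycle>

path = [(7,2), (6,2), (6,1), (6,0)]
arrival = 14

#0 — 7,2 | c5
#1 — 6,2 | c8 | W
#2 — 6,1 | c11 | S
#3 — 6,0 | c14 | S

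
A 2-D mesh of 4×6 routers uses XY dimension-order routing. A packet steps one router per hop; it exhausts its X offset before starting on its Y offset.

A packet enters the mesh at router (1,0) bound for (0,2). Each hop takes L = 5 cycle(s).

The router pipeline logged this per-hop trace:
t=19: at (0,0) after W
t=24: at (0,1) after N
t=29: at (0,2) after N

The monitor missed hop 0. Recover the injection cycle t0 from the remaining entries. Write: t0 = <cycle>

t0 = 14

cyc[1] = 19 and cyc[k] = t0 + k·L for every k.
Therefore t0 = 19 − L = 14.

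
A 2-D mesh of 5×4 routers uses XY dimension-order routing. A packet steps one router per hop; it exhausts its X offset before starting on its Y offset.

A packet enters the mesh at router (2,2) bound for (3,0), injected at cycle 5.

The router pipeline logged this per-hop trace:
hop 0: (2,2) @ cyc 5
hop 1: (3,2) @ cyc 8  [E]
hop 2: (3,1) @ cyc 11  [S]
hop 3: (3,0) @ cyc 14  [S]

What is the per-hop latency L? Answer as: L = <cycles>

L = 3

From hop 0 (5) to hop 1 (8): +3 cycles.
That increment is L by definition: L = 3.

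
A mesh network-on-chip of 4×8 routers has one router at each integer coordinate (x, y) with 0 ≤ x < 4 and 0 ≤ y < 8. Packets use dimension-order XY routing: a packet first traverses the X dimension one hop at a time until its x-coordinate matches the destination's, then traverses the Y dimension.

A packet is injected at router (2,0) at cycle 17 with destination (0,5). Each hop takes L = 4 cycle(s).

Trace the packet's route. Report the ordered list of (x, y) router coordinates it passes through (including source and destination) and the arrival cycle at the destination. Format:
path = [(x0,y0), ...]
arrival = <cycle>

  0. router=(2,0) cycle=17 (inject)
  1. router=(1,0) cycle=21 dir=W
  2. router=(0,0) cycle=25 dir=W
  3. router=(0,1) cycle=29 dir=N
  4. router=(0,2) cycle=33 dir=N
  5. router=(0,3) cycle=37 dir=N
  6. router=(0,4) cycle=41 dir=N
  7. router=(0,5) cycle=45 dir=N

path = [(2,0), (1,0), (0,0), (0,1), (0,2), (0,3), (0,4), (0,5)]
arrival = 45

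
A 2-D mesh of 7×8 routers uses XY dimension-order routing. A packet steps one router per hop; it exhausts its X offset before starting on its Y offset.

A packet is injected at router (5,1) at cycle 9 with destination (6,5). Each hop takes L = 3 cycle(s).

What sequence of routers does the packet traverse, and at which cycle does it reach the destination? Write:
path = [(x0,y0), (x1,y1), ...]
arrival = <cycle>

#0 — 5,1 | c9
#1 — 6,1 | c12 | E
#2 — 6,2 | c15 | N
#3 — 6,3 | c18 | N
#4 — 6,4 | c21 | N
#5 — 6,5 | c24 | N

path = [(5,1), (6,1), (6,2), (6,3), (6,4), (6,5)]
arrival = 24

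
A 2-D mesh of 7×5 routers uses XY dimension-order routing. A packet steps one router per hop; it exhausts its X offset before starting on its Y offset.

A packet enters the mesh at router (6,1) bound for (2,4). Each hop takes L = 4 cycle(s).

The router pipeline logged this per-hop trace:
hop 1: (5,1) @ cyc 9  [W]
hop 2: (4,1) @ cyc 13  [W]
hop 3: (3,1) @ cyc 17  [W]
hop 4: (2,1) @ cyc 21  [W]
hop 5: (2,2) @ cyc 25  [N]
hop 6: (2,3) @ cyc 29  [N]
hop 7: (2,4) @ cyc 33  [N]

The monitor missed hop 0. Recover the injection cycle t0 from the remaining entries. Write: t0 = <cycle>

Hop 1 reached at cycle 9; hop k is at t0 + k·L.
t0 = cyc[1] − L = 9 − 4 = 5.

t0 = 5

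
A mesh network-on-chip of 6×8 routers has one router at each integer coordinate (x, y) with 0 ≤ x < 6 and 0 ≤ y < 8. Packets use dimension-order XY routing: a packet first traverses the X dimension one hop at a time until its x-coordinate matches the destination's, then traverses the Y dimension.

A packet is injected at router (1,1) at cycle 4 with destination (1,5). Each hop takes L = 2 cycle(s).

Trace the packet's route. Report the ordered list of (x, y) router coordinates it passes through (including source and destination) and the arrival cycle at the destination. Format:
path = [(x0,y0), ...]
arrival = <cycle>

src (1,1)  cyc=4
N→(1,2)  cyc=6
N→(1,3)  cyc=8
N→(1,4)  cyc=10
N→(1,5)  cyc=12

path = [(1,1), (1,2), (1,3), (1,4), (1,5)]
arrival = 12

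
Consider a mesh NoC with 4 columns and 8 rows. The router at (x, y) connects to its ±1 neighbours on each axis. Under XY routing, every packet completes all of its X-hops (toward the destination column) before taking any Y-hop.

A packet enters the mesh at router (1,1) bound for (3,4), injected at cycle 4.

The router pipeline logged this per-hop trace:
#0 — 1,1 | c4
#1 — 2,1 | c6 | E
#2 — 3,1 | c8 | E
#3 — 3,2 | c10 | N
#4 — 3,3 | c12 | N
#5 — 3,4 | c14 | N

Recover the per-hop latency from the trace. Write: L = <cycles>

cyc[1] − cyc[0] = 6 − 4 = 2.
One hop costs L cycles, so L = 2.

L = 2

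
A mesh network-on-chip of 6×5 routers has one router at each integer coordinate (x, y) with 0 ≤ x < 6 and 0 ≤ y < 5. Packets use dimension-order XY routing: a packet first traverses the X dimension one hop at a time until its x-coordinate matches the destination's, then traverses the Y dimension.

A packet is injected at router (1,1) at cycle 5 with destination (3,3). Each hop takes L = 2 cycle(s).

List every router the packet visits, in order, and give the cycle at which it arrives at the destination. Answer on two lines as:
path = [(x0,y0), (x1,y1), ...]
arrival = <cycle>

path = [(1,1), (2,1), (3,1), (3,2), (3,3)]
arrival = 13

src (1,1)  cyc=5
E→(2,1)  cyc=7
E→(3,1)  cyc=9
N→(3,2)  cyc=11
N→(3,3)  cyc=13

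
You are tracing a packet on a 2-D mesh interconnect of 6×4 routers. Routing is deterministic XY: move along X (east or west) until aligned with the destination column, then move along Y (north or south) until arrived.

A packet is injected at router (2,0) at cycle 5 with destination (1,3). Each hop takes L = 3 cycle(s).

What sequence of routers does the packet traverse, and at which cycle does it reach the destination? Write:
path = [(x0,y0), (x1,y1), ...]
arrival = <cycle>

path = [(2,0), (1,0), (1,1), (1,2), (1,3)]
arrival = 17

t=5: at (2,0)
t=8: at (1,0) after W
t=11: at (1,1) after N
t=14: at (1,2) after N
t=17: at (1,3) after N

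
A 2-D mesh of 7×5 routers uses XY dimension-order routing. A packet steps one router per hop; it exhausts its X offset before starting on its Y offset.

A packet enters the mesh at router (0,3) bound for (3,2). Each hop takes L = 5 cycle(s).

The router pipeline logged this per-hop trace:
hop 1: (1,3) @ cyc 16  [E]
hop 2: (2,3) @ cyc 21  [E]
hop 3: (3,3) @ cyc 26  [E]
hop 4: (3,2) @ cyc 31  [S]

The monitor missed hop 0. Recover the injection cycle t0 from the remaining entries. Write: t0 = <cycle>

The first recorded entry is hop 1 at cycle 16.
Subtract one hop: t0 = 16 − 5 = 11.

t0 = 11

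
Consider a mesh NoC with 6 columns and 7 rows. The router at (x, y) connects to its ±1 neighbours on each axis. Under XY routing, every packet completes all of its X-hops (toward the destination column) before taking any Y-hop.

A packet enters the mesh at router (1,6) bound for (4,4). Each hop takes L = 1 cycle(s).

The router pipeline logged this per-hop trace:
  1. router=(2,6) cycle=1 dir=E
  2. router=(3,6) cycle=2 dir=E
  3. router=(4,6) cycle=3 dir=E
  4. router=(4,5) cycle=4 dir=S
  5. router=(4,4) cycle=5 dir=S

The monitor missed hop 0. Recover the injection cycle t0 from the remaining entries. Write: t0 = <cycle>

t0 = 0

Hop 1 reached at cycle 1; hop k is at t0 + k·L.
Therefore t0 = 1 − L = 0.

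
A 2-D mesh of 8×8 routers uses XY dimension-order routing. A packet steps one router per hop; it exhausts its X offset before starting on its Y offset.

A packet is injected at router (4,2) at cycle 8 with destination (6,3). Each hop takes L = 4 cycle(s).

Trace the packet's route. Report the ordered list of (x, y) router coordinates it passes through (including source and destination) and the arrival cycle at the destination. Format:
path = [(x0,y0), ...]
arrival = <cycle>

path = [(4,2), (5,2), (6,2), (6,3)]
arrival = 20

  0. router=(4,2) cycle=8 (inject)
  1. router=(5,2) cycle=12 dir=E
  2. router=(6,2) cycle=16 dir=E
  3. router=(6,3) cycle=20 dir=N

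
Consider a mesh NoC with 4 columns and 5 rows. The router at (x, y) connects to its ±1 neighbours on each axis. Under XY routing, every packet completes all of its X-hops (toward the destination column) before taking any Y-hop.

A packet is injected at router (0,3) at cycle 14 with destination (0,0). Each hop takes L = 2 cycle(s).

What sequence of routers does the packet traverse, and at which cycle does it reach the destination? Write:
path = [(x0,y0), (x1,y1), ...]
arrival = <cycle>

#0 — 0,3 | c14
#1 — 0,2 | c16 | S
#2 — 0,1 | c18 | S
#3 — 0,0 | c20 | S

path = [(0,3), (0,2), (0,1), (0,0)]
arrival = 20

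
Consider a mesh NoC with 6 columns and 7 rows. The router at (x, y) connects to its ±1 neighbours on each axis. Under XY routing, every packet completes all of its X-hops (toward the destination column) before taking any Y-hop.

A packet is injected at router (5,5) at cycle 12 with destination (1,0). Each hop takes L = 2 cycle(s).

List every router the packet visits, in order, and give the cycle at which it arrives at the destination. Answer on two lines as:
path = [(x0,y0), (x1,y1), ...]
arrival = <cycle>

#0 — 5,5 | c12
#1 — 4,5 | c14 | W
#2 — 3,5 | c16 | W
#3 — 2,5 | c18 | W
#4 — 1,5 | c20 | W
#5 — 1,4 | c22 | S
#6 — 1,3 | c24 | S
#7 — 1,2 | c26 | S
#8 — 1,1 | c28 | S
#9 — 1,0 | c30 | S

path = [(5,5), (4,5), (3,5), (2,5), (1,5), (1,4), (1,3), (1,2), (1,1), (1,0)]
arrival = 30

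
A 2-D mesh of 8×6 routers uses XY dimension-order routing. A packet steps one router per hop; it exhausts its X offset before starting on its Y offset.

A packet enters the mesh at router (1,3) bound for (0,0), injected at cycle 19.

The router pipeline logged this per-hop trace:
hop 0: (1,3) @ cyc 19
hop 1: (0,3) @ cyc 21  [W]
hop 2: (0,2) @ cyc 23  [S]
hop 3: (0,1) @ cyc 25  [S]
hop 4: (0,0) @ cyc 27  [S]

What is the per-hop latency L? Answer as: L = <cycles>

Between hops 0 and 1 the cycle counter advances 21 − 19 = 2.
Each hop adds L, hence L = 2.

L = 2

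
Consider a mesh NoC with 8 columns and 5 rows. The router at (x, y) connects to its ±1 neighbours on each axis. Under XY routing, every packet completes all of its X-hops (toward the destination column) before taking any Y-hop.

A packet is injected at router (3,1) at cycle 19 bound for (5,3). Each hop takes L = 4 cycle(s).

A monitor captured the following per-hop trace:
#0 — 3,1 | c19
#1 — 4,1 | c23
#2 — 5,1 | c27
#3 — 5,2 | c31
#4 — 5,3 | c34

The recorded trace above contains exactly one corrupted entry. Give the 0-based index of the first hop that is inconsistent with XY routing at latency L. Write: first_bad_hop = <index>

first_bad_hop = 4

hop 1: step (+1,+0), +4 cyc — ok
hop 2: step (+1,+0), +4 cyc — ok
hop 3: step (+0,+1), +4 cyc — ok
hop 4: step (+0,+1), +3 cyc — BAD: Δcyc=3≠L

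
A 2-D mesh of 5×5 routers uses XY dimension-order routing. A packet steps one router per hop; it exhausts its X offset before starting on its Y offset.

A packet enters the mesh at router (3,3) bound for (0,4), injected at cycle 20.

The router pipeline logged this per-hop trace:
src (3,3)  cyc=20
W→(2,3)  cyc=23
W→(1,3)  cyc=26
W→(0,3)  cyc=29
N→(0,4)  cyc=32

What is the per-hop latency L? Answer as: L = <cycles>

Δcyc across hop 0→1: 23 − 20 = 3.
Per-hop latency L = Δcyc = 3.

L = 3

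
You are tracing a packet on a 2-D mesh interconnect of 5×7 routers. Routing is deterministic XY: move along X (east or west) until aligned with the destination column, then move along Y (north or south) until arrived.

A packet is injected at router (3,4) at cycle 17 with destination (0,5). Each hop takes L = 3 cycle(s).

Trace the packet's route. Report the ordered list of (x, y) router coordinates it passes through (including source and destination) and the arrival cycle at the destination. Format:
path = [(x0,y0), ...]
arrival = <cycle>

path = [(3,4), (2,4), (1,4), (0,4), (0,5)]
arrival = 29

#0 — 3,4 | c17
#1 — 2,4 | c20 | W
#2 — 1,4 | c23 | W
#3 — 0,4 | c26 | W
#4 — 0,5 | c29 | N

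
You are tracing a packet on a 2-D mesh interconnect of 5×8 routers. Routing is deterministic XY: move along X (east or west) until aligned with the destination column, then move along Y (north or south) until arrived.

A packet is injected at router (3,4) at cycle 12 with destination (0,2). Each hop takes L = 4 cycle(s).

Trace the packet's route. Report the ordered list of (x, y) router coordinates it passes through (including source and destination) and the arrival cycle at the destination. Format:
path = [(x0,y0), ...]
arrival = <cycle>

path = [(3,4), (2,4), (1,4), (0,4), (0,3), (0,2)]
arrival = 32

t=12: at (3,4)
t=16: at (2,4) after W
t=20: at (1,4) after W
t=24: at (0,4) after W
t=28: at (0,3) after S
t=32: at (0,2) after S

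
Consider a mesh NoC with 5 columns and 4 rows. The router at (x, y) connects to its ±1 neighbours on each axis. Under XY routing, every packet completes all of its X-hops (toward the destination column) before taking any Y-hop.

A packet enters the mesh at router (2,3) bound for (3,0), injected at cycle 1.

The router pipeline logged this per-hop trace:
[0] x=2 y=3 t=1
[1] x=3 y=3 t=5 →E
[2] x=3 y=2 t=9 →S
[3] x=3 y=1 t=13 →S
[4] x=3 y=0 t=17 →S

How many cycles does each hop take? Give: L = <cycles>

Between hops 0 and 1 the cycle counter advances 5 − 1 = 4.
Per-hop latency L = Δcyc = 4.

L = 4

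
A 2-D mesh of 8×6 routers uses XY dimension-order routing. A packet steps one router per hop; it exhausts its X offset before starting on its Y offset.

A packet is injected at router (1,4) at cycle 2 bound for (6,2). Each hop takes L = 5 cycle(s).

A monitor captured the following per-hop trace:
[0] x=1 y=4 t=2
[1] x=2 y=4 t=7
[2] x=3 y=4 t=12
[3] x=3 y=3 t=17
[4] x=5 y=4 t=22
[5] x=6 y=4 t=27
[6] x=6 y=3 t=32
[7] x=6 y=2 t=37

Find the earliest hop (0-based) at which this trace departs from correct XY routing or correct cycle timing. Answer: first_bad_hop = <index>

[1] (+1,+0) / 5c ⇒ ok
[2] (+1,+0) / 5c ⇒ ok
[3] (+0,-1) / 5c ⇒ BAD: Y-move but x=3≠6

first_bad_hop = 3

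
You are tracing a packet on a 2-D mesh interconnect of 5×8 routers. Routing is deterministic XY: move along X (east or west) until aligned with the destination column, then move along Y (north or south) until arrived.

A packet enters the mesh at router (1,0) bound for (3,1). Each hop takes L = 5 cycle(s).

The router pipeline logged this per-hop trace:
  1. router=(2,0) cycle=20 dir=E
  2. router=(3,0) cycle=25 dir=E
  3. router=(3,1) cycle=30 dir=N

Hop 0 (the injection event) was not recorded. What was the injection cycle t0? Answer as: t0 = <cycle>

At hop 1 the cycle is 20; in general cyc_k = t0 + kL.
Therefore t0 = 20 − L = 15.

t0 = 15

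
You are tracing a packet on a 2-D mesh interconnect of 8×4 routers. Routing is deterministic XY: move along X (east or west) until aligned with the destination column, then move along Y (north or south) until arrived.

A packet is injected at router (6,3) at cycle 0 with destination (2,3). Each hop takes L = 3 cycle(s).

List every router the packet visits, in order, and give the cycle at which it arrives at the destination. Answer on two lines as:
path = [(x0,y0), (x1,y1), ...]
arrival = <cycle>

src (6,3)  cyc=0
W→(5,3)  cyc=3
W→(4,3)  cyc=6
W→(3,3)  cyc=9
W→(2,3)  cyc=12

path = [(6,3), (5,3), (4,3), (3,3), (2,3)]
arrival = 12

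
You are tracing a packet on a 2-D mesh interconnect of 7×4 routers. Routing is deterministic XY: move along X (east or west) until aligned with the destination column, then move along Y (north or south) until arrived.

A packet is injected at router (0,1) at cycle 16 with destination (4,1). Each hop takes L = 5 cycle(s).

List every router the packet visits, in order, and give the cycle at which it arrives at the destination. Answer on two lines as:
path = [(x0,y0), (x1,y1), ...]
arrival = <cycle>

path = [(0,1), (1,1), (2,1), (3,1), (4,1)]
arrival = 36

  0. router=(0,1) cycle=16 (inject)
  1. router=(1,1) cycle=21 dir=E
  2. router=(2,1) cycle=26 dir=E
  3. router=(3,1) cycle=31 dir=E
  4. router=(4,1) cycle=36 dir=E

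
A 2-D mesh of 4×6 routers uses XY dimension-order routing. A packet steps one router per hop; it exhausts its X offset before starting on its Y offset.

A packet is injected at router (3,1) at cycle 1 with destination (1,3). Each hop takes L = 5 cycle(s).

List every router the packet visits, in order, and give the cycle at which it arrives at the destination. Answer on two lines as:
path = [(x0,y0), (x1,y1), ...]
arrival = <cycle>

path = [(3,1), (2,1), (1,1), (1,2), (1,3)]
arrival = 21

hop 0: (3,1) @ cyc 1
hop 1: (2,1) @ cyc 6  [W]
hop 2: (1,1) @ cyc 11  [W]
hop 3: (1,2) @ cyc 16  [N]
hop 4: (1,3) @ cyc 21  [N]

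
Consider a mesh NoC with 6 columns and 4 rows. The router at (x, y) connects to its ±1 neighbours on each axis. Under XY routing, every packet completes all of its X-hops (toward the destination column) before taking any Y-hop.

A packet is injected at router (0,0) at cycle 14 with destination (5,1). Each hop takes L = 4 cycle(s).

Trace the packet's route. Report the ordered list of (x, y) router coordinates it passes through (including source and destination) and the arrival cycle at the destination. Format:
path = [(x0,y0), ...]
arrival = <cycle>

src (0,0)  cyc=14
E→(1,0)  cyc=18
E→(2,0)  cyc=22
E→(3,0)  cyc=26
E→(4,0)  cyc=30
E→(5,0)  cyc=34
N→(5,1)  cyc=38

path = [(0,0), (1,0), (2,0), (3,0), (4,0), (5,0), (5,1)]
arrival = 38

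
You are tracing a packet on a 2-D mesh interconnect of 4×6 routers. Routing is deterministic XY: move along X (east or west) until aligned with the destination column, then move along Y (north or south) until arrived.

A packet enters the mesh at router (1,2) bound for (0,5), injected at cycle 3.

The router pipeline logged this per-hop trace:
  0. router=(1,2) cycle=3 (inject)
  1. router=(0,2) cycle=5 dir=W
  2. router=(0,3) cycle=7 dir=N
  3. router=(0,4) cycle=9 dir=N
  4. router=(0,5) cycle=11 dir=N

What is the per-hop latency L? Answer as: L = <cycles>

L = 2

From hop 0 (3) to hop 1 (5): +2 cycles.
Per-hop latency L = Δcyc = 2.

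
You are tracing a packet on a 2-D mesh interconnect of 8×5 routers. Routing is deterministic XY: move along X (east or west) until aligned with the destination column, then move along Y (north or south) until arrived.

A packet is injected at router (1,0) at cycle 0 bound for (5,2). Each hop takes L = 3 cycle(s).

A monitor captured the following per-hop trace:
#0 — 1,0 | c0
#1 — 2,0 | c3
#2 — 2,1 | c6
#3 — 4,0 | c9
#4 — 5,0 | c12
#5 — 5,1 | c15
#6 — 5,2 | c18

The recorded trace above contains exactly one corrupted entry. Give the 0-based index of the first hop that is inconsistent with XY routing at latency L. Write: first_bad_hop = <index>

hop 1: step (+1,+0), +3 cyc — ok
hop 2: step (+0,+1), +3 cyc — BAD: Y-move but x=2≠5

first_bad_hop = 2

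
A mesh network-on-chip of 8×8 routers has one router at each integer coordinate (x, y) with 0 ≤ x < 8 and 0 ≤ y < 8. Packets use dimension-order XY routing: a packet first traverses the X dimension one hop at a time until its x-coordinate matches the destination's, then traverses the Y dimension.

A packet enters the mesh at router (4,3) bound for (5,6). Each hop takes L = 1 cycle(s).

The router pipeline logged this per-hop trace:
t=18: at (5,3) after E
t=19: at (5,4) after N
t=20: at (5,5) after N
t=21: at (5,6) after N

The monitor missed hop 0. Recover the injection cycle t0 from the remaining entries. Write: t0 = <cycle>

t0 = 17

At hop 1 the cycle is 18; in general cyc_k = t0 + kL.
t0 = cyc[1] − L = 18 − 1 = 17.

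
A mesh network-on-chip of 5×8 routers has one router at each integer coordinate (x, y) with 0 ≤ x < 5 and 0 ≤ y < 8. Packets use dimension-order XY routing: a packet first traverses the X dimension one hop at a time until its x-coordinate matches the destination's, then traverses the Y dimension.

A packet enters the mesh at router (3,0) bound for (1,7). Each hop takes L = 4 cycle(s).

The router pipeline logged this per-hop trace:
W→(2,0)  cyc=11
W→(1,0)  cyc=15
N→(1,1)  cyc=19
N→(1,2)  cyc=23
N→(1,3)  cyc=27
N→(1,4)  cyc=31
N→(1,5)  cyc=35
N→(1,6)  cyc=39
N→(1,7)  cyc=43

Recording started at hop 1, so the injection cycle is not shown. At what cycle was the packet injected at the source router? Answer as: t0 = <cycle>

t0 = 7

Hop 1 reached at cycle 11; hop k is at t0 + k·L.
Subtract one hop: t0 = 11 − 4 = 7.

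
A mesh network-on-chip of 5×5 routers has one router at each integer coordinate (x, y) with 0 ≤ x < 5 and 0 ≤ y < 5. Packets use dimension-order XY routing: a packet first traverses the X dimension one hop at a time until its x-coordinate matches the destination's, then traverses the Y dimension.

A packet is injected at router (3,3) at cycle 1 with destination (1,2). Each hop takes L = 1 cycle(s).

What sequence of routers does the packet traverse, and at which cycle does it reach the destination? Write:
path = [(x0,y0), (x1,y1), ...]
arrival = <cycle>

[0] x=3 y=3 t=1
[1] x=2 y=3 t=2 →W
[2] x=1 y=3 t=3 →W
[3] x=1 y=2 t=4 →S

path = [(3,3), (2,3), (1,3), (1,2)]
arrival = 4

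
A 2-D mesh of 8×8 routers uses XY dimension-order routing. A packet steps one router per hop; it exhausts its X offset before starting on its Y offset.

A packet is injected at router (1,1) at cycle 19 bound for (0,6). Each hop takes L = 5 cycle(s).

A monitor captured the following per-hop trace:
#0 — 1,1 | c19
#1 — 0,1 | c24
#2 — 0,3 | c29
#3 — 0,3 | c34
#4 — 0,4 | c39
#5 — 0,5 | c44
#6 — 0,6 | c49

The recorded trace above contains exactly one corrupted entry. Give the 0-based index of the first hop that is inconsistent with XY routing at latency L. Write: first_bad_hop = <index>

  1: Δx=-1 Δy=+0 Δt=5 [ok]
  2: Δx=+0 Δy=+2 Δt=5 [BAD: non-unit step]

first_bad_hop = 2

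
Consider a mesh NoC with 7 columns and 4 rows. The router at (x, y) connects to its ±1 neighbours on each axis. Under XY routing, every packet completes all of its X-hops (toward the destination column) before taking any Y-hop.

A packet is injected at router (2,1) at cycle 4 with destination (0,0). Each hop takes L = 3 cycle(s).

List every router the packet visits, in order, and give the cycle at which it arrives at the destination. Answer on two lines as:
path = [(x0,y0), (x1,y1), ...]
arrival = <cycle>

path = [(2,1), (1,1), (0,1), (0,0)]
arrival = 13

hop 0: (2,1) @ cyc 4
hop 1: (1,1) @ cyc 7  [W]
hop 2: (0,1) @ cyc 10  [W]
hop 3: (0,0) @ cyc 13  [S]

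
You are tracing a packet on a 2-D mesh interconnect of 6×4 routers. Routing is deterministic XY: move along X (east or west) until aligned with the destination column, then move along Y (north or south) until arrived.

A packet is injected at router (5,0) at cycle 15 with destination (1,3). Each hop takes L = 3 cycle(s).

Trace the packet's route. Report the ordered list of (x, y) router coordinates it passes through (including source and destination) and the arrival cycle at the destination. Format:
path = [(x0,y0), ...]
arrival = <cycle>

[0] x=5 y=0 t=15
[1] x=4 y=0 t=18 →W
[2] x=3 y=0 t=21 →W
[3] x=2 y=0 t=24 →W
[4] x=1 y=0 t=27 →W
[5] x=1 y=1 t=30 →N
[6] x=1 y=2 t=33 →N
[7] x=1 y=3 t=36 →N

path = [(5,0), (4,0), (3,0), (2,0), (1,0), (1,1), (1,2), (1,3)]
arrival = 36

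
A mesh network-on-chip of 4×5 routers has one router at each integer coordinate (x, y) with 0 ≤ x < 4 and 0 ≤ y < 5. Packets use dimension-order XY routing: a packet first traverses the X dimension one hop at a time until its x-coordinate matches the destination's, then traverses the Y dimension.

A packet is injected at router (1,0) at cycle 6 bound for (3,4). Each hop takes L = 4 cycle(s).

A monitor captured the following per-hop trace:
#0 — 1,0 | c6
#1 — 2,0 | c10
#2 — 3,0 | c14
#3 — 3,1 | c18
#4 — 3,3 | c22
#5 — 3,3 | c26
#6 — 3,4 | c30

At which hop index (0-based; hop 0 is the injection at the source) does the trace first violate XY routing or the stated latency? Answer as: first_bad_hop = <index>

first_bad_hop = 4

  1: Δx=+1 Δy=+0 Δt=4 [ok]
  2: Δx=+1 Δy=+0 Δt=4 [ok]
  3: Δx=+0 Δy=+1 Δt=4 [ok]
  4: Δx=+0 Δy=+2 Δt=4 [BAD: non-unit step]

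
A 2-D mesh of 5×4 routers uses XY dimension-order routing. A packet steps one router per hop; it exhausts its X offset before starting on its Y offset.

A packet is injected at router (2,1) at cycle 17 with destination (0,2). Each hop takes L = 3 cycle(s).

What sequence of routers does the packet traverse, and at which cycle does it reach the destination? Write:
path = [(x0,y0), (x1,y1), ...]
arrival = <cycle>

src (2,1)  cyc=17
W→(1,1)  cyc=20
W→(0,1)  cyc=23
N→(0,2)  cyc=26

path = [(2,1), (1,1), (0,1), (0,2)]
arrival = 26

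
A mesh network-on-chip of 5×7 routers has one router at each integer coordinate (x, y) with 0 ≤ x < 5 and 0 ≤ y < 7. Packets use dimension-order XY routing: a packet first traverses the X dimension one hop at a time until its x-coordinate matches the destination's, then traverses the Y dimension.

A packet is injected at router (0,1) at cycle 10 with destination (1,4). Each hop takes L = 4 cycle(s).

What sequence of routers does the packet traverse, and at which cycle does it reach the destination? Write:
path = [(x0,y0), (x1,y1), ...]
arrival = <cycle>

[0] x=0 y=1 t=10
[1] x=1 y=1 t=14 →E
[2] x=1 y=2 t=18 →N
[3] x=1 y=3 t=22 →N
[4] x=1 y=4 t=26 →N

path = [(0,1), (1,1), (1,2), (1,3), (1,4)]
arrival = 26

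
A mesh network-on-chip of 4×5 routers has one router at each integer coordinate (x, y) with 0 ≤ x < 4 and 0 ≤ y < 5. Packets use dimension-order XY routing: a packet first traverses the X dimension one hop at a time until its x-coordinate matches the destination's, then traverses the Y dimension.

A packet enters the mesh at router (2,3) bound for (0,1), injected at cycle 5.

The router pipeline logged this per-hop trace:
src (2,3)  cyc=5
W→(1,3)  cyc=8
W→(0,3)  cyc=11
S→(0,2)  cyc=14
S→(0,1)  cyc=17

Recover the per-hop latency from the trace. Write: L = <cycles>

L = 3

cyc[1] − cyc[0] = 8 − 5 = 3.
Per-hop latency L = Δcyc = 3.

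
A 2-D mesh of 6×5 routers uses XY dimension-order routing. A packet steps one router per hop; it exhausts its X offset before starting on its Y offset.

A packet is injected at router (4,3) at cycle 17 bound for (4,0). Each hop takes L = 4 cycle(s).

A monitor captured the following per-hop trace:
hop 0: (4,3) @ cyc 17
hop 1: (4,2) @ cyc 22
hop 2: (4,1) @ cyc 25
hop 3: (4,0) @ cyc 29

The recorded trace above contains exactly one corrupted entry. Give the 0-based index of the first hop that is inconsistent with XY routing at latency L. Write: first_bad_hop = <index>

  1: Δx=+0 Δy=-1 Δt=5 [BAD: Δcyc=5≠L]

first_bad_hop = 1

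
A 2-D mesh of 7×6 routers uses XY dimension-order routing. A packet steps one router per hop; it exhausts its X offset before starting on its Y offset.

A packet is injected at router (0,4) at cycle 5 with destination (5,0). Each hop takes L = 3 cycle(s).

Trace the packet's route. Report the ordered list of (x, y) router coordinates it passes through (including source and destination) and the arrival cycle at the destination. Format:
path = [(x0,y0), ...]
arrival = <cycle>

[0] x=0 y=4 t=5
[1] x=1 y=4 t=8 →E
[2] x=2 y=4 t=11 →E
[3] x=3 y=4 t=14 →E
[4] x=4 y=4 t=17 →E
[5] x=5 y=4 t=20 →E
[6] x=5 y=3 t=23 →S
[7] x=5 y=2 t=26 →S
[8] x=5 y=1 t=29 →S
[9] x=5 y=0 t=32 →S

path = [(0,4), (1,4), (2,4), (3,4), (4,4), (5,4), (5,3), (5,2), (5,1), (5,0)]
arrival = 32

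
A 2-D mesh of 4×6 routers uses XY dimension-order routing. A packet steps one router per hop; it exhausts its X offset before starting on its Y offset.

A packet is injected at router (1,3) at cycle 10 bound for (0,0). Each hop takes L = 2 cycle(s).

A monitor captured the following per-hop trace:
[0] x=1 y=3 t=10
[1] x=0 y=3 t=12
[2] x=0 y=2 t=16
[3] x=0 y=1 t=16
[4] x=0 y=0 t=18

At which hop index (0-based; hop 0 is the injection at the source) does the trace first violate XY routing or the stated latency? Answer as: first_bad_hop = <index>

first_bad_hop = 2

  1: Δx=-1 Δy=+0 Δt=2 [ok]
  2: Δx=+0 Δy=-1 Δt=4 [BAD: Δcyc=4≠L]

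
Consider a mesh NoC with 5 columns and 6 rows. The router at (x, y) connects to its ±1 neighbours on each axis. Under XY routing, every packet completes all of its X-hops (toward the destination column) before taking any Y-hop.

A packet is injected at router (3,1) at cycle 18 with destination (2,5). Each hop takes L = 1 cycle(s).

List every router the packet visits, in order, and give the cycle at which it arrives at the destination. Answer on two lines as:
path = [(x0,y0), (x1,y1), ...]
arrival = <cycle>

path = [(3,1), (2,1), (2,2), (2,3), (2,4), (2,5)]
arrival = 23

hop 0: (3,1) @ cyc 18
hop 1: (2,1) @ cyc 19  [W]
hop 2: (2,2) @ cyc 20  [N]
hop 3: (2,3) @ cyc 21  [N]
hop 4: (2,4) @ cyc 22  [N]
hop 5: (2,5) @ cyc 23  [N]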